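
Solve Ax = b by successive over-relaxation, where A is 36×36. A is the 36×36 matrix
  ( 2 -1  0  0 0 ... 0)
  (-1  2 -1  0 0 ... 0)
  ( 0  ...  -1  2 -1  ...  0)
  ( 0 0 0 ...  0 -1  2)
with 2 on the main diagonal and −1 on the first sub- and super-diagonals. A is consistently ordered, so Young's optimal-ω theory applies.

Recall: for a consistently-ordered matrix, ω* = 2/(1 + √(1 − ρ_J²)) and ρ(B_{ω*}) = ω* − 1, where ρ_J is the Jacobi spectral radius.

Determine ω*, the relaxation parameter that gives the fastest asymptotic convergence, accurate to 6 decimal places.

spectrum of D⁻¹(L+U) = {cos(kπ/37) : 1≤k≤36}; ρ_J = cos(π/37) = 0.996397.
√(1−ρ_J²) simplifies to sin(π/37) = 0.0848059.
ω* = 2/(1 + 0.0848059) = 2/1.0848059 = 1.843648.
Hence ρ(B_{ω*}) = 1.843648 − 1 = 0.843648.

ω* = 1.843648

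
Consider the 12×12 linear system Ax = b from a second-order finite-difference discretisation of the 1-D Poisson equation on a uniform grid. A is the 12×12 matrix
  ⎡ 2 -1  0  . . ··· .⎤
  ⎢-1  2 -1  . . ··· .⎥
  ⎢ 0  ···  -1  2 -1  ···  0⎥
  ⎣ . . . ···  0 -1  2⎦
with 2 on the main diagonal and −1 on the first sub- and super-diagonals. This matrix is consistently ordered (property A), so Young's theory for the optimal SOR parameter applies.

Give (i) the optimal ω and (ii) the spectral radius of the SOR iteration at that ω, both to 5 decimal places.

ω* = 1.61379, ρ_SOR = 0.61379

With n=12, ρ(Jacobi) = cos(π/13) = 0.97094.
1 − cos²(π/13) = sin²(π/13) ⇒ √(1−ρ_J²) = sin(π/13) = 0.239316.
Young: ω* = 2/(1+√(1−ρ_J²)) = 2/(1+0.239316) = 2/1.239316 = 1.61379.
ρ(B_{ω*}) = ω*−1 = 0.61379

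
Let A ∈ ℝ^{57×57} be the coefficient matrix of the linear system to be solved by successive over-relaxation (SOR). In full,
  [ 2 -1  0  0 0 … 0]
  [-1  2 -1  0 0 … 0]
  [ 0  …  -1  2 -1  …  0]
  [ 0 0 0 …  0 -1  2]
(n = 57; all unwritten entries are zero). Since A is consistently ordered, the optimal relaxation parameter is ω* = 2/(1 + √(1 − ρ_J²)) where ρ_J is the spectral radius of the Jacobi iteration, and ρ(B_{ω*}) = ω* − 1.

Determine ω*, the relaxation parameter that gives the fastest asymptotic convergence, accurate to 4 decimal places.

ω* = 1.8973

½·tridiag(1,0,1) at n=57: λ_k = cos(kπ/58); max |λ| at k=1 ⇒ ρ_J = cos(π/58) ≈ 0.9985.
root = sin(π/58) = 0.05414  (since 1−cos² = sin²).
ω* = 2 / (1 + 0.05414) = 2 / 1.05414 ≈ 1.8973.
ρ(B_{ω*}) = ω*−1 = 0.8973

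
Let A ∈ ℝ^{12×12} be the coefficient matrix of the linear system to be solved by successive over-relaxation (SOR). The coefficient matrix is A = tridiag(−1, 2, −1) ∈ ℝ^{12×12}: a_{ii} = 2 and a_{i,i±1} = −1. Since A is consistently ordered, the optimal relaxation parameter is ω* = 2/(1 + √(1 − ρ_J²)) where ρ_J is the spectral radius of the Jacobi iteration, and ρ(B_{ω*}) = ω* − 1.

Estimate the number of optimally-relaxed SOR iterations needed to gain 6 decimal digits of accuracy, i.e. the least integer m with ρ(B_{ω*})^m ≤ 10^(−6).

With n=12, ρ(Jacobi) = cos(π/13) = 0.9709418.
root = sin(π/13) = 0.2393157  (since 1−cos² = sin²).
So ω* = 2/1.2393157 = 1.6137938 (Young).
At ω = 1.6137938 every |λ(B_ω)| = ω−1, so ρ_SOR = 0.6137938.
For 6 digits: m = 6·ln10 / (−ln 0.6137938) = 13.8155/0.488096 = 28.305; round up → m = 29.

m = 29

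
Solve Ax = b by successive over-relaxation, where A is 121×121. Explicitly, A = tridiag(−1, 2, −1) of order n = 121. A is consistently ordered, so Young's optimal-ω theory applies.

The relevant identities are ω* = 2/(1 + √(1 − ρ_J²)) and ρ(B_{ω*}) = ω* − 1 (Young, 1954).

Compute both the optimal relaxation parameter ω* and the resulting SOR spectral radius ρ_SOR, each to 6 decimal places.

½·tridiag(1,0,1) at n=121: λ_k = cos(kπ/122); max |λ| at k=1 ⇒ ρ_J = cos(π/122) ≈ 0.999668.
√(1−ρ_J²) = |sin(π/122)| = 0.0257479
[ω*] 2 ÷ (1 + 0.0257479) = 2 ÷ 1.0257479 = 1.949797.
Hence ρ(B_{ω*}) = 1.949797 − 1 = 0.949797.

ω* = 1.949797, ρ_SOR = 0.949797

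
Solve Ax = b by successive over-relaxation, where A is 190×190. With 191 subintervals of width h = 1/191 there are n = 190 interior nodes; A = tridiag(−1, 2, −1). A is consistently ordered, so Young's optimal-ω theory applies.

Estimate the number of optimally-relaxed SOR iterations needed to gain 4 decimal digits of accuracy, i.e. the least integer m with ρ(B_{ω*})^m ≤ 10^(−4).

n=190: λ(B_J) = 1 − λ(A)/2 = cos(kπ/191); k=1 gives ρ_J = 0.9998647.
√(1 − cos²(π/191)) = sin(π/191) ≈ 0.0164474.
Young: ω* = 2/(1+√(1−ρ_J²)) = 2/(1+0.0164474) = 2/1.0164474 = 1.9676375.
ρ(B_{ω*}) = ω*−1 = 0.9676375
Need (0.9676375)^m ≤ 10^(−4): m ≥ 4·ln10/|ln 0.9676375| = 9.21034/0.0328977 = 279.969 ⇒ m = 280.

m = 280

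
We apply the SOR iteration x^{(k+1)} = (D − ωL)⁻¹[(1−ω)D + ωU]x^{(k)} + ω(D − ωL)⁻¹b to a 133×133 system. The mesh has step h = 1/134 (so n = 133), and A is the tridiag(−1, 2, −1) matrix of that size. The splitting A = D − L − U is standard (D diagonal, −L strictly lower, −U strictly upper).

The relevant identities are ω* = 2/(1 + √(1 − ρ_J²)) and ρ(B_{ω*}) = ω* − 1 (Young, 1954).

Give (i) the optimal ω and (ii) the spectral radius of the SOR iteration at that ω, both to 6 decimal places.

ω* = 1.954189, ρ_SOR = 0.954189

½·tridiag(1,0,1) at n=133: λ_k = cos(kπ/134); max |λ| at k=1 ⇒ ρ_J = cos(π/134) ≈ 0.999725.
√(1−ρ_J²) = |sin(π/134)| = 0.0234426
ω* = 2 / (1 + 0.0234426) = 2 / 1.0234426 ≈ 1.954189.
At ω = 1.954189 every |λ(B_ω)| = ω−1, so ρ_SOR = 0.954189.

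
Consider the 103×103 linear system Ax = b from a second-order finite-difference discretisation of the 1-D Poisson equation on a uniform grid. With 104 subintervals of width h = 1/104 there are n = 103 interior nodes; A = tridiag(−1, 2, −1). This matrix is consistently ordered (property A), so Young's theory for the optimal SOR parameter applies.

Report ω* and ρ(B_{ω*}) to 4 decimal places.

ω* = 1.9414, ρ_SOR = 0.9414

[ρ_J] n=103: ρ(B_J) = cos(π/(n+1)) = cos(π/104) = 0.9995.
√(1 − cos²(π/104)) = sin(π/104) ≈ 0.03020.
ω* = 2/(1 + 0.03020) = 2/1.03020 = 1.9414.
and ρ(B_{ω*}) = 1.9414 − 1 = 0.9414.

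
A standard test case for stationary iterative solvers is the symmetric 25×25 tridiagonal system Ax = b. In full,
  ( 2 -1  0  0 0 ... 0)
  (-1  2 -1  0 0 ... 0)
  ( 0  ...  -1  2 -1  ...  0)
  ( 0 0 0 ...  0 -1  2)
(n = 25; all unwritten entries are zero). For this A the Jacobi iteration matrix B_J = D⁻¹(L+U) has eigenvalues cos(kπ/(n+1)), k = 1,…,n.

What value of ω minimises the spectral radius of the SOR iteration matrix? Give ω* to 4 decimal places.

½·tridiag(1,0,1) at n=25: λ_k = cos(kπ/26); max |λ| at k=1 ⇒ ρ_J = cos(π/26) ≈ 0.9927.
√(1 − cos²(π/26)) = sin(π/26) ≈ 0.12054.
ω* = 2/(1 + 0.12054) = 2/1.12054 = 1.7849.
ρ_SOR = ω* − 1 ≈ 0.7849.

ω* = 1.7849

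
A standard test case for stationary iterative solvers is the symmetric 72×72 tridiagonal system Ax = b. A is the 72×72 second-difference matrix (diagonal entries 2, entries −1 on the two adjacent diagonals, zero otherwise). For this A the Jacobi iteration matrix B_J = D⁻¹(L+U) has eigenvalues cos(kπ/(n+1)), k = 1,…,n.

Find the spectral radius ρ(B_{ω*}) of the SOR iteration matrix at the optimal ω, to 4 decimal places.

ρ_SOR = 0.9175

[ρ_J] n=72: ρ(B_J) = cos(π/(n+1)) = cos(π/73) = 0.9991.
1 − cos²(π/73) = sin²(π/73) ⇒ √(1−ρ_J²) = sin(π/73) = 0.04302.
ω* = 2/(1 + 0.04302) = 2/1.04302 = 1.9175.
ρ(B_{ω*}) = ω*−1 = 0.9175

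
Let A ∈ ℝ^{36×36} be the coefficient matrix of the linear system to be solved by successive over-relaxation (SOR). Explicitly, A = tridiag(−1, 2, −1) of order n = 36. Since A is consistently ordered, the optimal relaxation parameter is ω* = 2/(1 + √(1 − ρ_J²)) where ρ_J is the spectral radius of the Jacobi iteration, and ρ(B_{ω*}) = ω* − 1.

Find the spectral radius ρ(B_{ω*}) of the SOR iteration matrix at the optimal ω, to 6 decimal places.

ρ_J = max_k |cos(kπ/37)| = cos(π/37) = 0.996397
1 − cos²(π/37) = sin²(π/37) ⇒ √(1−ρ_J²) = sin(π/37) = 0.0848059.
Then 2/(1+√(1−ρ_J²)) = 2/(1+0.0848059); ω* = 2/1.0848059 = 1.843648.
ρ(B_{ω*}) = ω*−1 = 0.843648

ρ_SOR = 0.843648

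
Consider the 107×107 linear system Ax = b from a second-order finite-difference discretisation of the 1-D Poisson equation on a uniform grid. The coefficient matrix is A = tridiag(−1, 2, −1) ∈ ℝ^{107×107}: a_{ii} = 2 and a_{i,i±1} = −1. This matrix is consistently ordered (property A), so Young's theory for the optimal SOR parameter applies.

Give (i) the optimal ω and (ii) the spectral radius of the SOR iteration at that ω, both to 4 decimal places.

ω* = 1.9435, ρ_SOR = 0.9435

B_J for the 107×107 system has eigenvalues cos(kπ/108); ρ_J = cos(π/108) = 0.9996.
root = sin(π/108) = 0.02908  (since 1−cos² = sin²).
Then 2/(1+√(1−ρ_J²)) = 2/(1+0.02908); ω* = 2/1.02908 = 1.9435.
[ρ_SOR] ω* − 1 = 0.9435.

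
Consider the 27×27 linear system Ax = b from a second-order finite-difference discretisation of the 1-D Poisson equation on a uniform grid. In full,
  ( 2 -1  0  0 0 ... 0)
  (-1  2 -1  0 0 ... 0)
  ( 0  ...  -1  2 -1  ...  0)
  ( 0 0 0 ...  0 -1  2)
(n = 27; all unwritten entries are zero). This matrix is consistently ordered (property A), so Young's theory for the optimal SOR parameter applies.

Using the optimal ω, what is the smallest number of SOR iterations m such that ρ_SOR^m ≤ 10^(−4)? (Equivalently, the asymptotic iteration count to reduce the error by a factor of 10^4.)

m = 41

B_J for the 27×27 system has eigenvalues cos(kπ/28); ρ_J = cos(π/28) = 0.9937122.
1 − cos²(π/28) = sin²(π/28) ⇒ √(1−ρ_J²) = sin(π/28) = 0.1119645.
Young: ω* = 2/(1+√(1−ρ_J²)) = 2/(1+0.1119645) = 2/1.1119645 = 1.7986186.
and ρ(B_{ω*}) = 1.7986186 − 1 = 0.7986186.
ρ_SOR^m ≤ 10^(−4) ⇔ m ≥ 4·ln10/(−ln 0.7986186) = 9.21034/0.224872 = 40.958; m = ⌈40.958⌉ = 41.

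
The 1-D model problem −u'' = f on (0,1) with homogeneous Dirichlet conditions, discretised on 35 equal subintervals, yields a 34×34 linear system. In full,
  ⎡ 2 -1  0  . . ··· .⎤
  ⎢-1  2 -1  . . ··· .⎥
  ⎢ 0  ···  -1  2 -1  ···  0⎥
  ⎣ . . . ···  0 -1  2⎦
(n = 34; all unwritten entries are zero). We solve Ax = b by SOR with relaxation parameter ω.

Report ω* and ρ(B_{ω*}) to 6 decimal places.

½·tridiag(1,0,1) at n=34: λ_k = cos(kπ/35); max |λ| at k=1 ⇒ ρ_J = cos(π/35) ≈ 0.995974.
1 − cos²(π/35) = sin²(π/35) ⇒ √(1−ρ_J²) = sin(π/35) = 0.0896393.
Then 2/(1+√(1−ρ_J²)) = 2/(1+0.0896393); ω* = 2/1.0896393 = 1.835470.
[ρ_SOR] ω* − 1 = 0.835470.

ω* = 1.835470, ρ_SOR = 0.835470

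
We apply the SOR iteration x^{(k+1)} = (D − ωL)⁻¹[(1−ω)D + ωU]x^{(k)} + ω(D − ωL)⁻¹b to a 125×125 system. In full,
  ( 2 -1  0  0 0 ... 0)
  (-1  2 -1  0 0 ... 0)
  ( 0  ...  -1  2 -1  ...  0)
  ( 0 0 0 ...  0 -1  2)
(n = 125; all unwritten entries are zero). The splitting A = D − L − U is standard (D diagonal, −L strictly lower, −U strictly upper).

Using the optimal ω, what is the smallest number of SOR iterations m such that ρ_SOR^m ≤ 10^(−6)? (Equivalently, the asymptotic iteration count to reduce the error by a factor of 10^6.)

m = 278

½·tridiag(1,0,1) at n=125: λ_k = cos(kπ/126); max |λ| at k=1 ⇒ ρ_J = cos(π/126) ≈ 0.9996892.
1 − cos²(π/126) = sin²(π/126) ⇒ √(1−ρ_J²) = sin(π/126) = 0.0249307.
So ω* = 2/1.0249307 = 1.9513514 (Young).
Hence ρ(B_{ω*}) = 1.9513514 − 1 = 0.9513514.
ρ_SOR^m ≤ 10^(−6) ⇔ m ≥ 6·ln10/(−ln 0.9513514) = 13.8155/0.0498718 = 277.020; m = ⌈277.020⌉ = 278.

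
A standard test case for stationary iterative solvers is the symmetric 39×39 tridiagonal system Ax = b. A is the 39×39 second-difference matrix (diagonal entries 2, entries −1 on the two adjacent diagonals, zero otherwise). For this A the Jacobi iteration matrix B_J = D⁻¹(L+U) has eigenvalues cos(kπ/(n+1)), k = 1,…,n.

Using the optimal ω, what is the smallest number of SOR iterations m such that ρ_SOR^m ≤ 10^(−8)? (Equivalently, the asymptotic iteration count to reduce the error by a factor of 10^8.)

[ρ_J] n=39: ρ(B_J) = cos(π/(n+1)) = cos(π/40) = 0.9969173.
1 − cos²(π/40) = sin²(π/40) ⇒ √(1−ρ_J²) = sin(π/40) = 0.0784591.
ω* = 2 / (1 + 0.0784591) = 2 / 1.0784591 ≈ 1.8544978.
ρ_SOR = ω* − 1 = 1.8544978 − 1 = 0.8544978.
For 8 digits: m = 8·ln10 / (−ln 0.8544978) = 18.4207/0.157241 = 117.149; round up → m = 118.

m = 118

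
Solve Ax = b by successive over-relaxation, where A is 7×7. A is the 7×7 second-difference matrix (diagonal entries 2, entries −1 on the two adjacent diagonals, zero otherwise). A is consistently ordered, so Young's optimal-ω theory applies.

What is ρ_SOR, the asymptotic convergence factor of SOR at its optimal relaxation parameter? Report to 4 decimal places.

n=7: λ(B_J) = 1 − λ(A)/2 = cos(kπ/8); k=1 gives ρ_J = 0.9239.
√(1−ρ_J²) simplifies to sin(π/8) = 0.38268.
ω* = 2/(1 + 0.38268) = 2/1.38268 = 1.4465.
ρ(B_{ω*}) = ω*−1 = 0.4465

ρ_SOR = 0.4465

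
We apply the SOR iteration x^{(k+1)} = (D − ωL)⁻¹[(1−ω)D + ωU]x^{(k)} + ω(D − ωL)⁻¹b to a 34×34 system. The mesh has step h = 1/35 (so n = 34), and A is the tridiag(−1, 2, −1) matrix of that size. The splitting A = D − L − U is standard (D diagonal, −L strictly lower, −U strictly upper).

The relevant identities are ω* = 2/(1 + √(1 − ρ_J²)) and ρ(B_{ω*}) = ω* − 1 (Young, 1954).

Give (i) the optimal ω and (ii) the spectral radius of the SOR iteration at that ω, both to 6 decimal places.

spectrum of D⁻¹(L+U) = {cos(kπ/35) : 1≤k≤34}; ρ_J = cos(π/35) = 0.995974.
√(1−ρ_J²) = |sin(π/35)| = 0.0896393
Then 2/(1+√(1−ρ_J²)) = 2/(1+0.0896393); ω* = 2/1.0896393 = 1.835470.
ρ(B_{ω*}) = ω*−1 = 0.835470

ω* = 1.835470, ρ_SOR = 0.835470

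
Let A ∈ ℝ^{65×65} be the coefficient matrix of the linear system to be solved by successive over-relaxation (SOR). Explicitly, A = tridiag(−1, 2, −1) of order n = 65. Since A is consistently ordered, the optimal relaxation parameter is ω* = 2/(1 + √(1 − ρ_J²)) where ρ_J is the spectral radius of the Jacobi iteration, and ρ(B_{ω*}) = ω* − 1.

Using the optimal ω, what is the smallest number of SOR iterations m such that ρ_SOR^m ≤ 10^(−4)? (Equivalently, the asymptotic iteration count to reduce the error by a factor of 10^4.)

m = 97

B_J for the 65×65 system has eigenvalues cos(kπ/66); ρ_J = cos(π/66) = 0.9988673.
root = sin(π/66) = 0.0475819  (since 1−cos² = sin²).
Then 2/(1+√(1−ρ_J²)) = 2/(1+0.0475819); ω* = 2/1.0475819 = 1.9091586.
and ρ(B_{ω*}) = 1.9091586 − 1 = 0.9091586.
ρ_SOR^m ≤ 10^(−4) ⇔ m ≥ 4·ln10/(−ln 0.9091586) = 9.21034/0.0952357 = 96.711; m = ⌈96.711⌉ = 97.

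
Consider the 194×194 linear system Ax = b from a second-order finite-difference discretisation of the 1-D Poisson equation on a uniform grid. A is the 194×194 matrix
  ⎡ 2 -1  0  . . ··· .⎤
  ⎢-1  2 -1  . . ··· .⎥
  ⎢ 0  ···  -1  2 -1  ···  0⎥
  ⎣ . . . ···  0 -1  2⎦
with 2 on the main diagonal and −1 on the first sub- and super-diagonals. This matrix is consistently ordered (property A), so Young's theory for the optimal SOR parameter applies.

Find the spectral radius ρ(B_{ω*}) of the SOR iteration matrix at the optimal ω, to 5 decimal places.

ρ_J = max_k |cos(kπ/195)| = cos(π/195) = 0.99987
√(1 − cos²(π/195)) = sin(π/195) ≈ 0.016110.
So ω* = 2/1.016110 = 1.96829 (Young).
and ρ(B_{ω*}) = 1.96829 − 1 = 0.96829.

ρ_SOR = 0.96829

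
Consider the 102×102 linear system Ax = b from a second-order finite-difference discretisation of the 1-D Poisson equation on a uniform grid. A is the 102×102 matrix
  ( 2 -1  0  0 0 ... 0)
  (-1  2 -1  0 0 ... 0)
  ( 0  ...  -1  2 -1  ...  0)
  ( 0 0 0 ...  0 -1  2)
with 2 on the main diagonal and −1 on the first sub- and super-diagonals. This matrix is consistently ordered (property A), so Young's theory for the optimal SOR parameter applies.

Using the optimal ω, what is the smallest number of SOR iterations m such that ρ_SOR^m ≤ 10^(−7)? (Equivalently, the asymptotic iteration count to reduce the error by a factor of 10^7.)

m = 265

n=102: λ(B_J) = 1 − λ(A)/2 = cos(kπ/103); k=1 gives ρ_J = 0.9995349.
root = sin(π/103) = 0.0304962  (since 1−cos² = sin²).
ω* = 2 / (1 + 0.0304962) = 2 / 1.0304962 ≈ 1.9408126.
ρ_SOR = ω* − 1 ≈ 0.9408126.
For 7 digits: m = 7·ln10 / (−ln 0.9408126) = 16.1181/0.0610113 = 264.182; round up → m = 265.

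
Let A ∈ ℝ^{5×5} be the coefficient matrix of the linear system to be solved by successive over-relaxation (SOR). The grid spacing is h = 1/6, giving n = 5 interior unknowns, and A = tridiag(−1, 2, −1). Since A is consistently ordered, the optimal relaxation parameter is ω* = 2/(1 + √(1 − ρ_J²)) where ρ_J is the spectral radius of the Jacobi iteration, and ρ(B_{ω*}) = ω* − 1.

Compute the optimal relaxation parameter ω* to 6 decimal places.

ρ_J = max_k |cos(kπ/6)| = cos(π/6) = 0.866025
√(1−ρ_J²) = |sin(π/6)| = 0.5000000
Young: ω* = 2/(1+√(1−ρ_J²)) = 2/(1+0.5000000) = 2/1.5000000 = 1.333333.
ρ_SOR = ω* − 1 ≈ 0.333333.

ω* = 1.333333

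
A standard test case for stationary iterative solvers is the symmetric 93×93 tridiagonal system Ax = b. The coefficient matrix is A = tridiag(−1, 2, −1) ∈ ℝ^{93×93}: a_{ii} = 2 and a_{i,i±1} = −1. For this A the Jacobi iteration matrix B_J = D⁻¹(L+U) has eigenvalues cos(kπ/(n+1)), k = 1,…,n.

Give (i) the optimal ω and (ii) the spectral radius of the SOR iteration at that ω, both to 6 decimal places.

ρ_J = max_k |cos(kπ/94)| = cos(π/94) = 0.999442
√(1−ρ_J²) = |sin(π/94)| = 0.0334150
[ω*] 2 ÷ (1 + 0.0334150) = 2 ÷ 1.0334150 = 1.935331.
ρ_SOR = ω* − 1 = 1.935331 − 1 = 0.935331.

ω* = 1.935331, ρ_SOR = 0.935331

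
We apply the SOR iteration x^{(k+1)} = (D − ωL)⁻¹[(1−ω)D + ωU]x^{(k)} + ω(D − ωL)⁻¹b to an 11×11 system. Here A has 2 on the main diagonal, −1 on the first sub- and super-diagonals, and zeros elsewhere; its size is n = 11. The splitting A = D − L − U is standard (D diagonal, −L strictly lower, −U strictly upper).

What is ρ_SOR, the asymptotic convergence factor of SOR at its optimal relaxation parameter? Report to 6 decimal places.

spectrum of D⁻¹(L+U) = {cos(kπ/12) : 1≤k≤11}; ρ_J = cos(π/12) = 0.965926.
√(1−ρ_J²) simplifies to sin(π/12) = 0.2588190.
Young: ω* = 2/(1+√(1−ρ_J²)) = 2/(1+0.2588190) = 2/1.2588190 = 1.588791.
At ω = 1.588791 every |λ(B_ω)| = ω−1, so ρ_SOR = 0.588791.

ρ_SOR = 0.588791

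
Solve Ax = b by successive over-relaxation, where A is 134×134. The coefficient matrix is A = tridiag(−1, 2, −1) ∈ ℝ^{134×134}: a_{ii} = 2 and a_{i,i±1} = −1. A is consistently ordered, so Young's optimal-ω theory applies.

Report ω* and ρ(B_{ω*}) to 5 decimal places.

ω* = 1.95452, ρ_SOR = 0.95452

½·tridiag(1,0,1) at n=134: λ_k = cos(kπ/135); max |λ| at k=1 ⇒ ρ_J = cos(π/135) ≈ 0.99973.
1 − cos²(π/135) = sin²(π/135) ⇒ √(1−ρ_J²) = sin(π/135) = 0.023269.
Then 2/(1+√(1−ρ_J²)) = 2/(1+0.023269); ω* = 2/1.023269 = 1.95452.
[ρ_SOR] ω* − 1 = 0.95452.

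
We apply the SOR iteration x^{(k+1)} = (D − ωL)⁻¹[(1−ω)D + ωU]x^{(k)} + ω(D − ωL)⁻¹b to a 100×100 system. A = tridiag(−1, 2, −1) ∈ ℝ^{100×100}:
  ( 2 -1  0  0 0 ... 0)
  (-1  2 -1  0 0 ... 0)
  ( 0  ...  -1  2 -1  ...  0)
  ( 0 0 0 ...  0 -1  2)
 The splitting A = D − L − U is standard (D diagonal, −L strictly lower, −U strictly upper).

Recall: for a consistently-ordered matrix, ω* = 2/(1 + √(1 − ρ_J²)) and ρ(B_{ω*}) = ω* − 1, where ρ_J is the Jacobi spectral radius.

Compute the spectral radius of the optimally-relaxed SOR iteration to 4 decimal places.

ρ_SOR = 0.9397

B_J for the 100×100 system has eigenvalues cos(kπ/101); ρ_J = cos(π/101) = 0.9995.
√(1−ρ_J²) = |sin(π/101)| = 0.03110
ω* = 2/(1 + 0.03110) = 2/1.03110 = 1.9397.
ρ_SOR = ω* − 1 = 1.9397 − 1 = 0.9397.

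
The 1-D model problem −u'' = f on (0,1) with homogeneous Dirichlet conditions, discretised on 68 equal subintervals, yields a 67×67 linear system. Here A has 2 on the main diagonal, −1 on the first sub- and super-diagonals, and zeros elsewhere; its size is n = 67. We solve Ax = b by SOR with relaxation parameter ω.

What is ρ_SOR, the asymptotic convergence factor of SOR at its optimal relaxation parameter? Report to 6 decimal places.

ρ_SOR = 0.911711

B_J for the 67×67 system has eigenvalues cos(kπ/68); ρ_J = cos(π/68) = 0.998933.
√(1−ρ_J²) = |sin(π/68)| = 0.0461835
ω* = 2/(1+0.0461835) = 1.911711
and ρ(B_{ω*}) = 1.911711 − 1 = 0.911711.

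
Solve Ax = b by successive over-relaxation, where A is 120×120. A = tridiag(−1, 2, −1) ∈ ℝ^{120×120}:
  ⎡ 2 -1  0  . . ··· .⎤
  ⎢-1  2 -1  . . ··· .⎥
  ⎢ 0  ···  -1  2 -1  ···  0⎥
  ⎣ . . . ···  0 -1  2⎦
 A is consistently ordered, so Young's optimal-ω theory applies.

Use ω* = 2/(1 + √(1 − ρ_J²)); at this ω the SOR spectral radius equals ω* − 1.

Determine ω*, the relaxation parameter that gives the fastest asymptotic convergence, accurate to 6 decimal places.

½·tridiag(1,0,1) at n=120: λ_k = cos(kπ/121); max |λ| at k=1 ⇒ ρ_J = cos(π/121) ≈ 0.999663.
√(1−ρ_J²) = |sin(π/121)| = 0.0259607
ω* = 2/(1+0.0259607) = 1.949392
ρ(B_{ω*}) = ω*−1 = 0.949392

ω* = 1.949392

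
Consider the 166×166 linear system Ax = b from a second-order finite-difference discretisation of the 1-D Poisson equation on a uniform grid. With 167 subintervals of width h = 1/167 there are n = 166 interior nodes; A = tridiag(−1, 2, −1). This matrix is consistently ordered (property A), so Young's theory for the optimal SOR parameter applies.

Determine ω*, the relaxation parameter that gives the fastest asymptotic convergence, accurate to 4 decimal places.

ω* = 1.9631

B_J for the 166×166 system has eigenvalues cos(kπ/167); ρ_J = cos(π/167) = 0.9998.
root = sin(π/167) = 0.01881  (since 1−cos² = sin²).
Then 2/(1+√(1−ρ_J²)) = 2/(1+0.01881); ω* = 2/1.01881 = 1.9631.
and ρ(B_{ω*}) = 1.9631 − 1 = 0.9631.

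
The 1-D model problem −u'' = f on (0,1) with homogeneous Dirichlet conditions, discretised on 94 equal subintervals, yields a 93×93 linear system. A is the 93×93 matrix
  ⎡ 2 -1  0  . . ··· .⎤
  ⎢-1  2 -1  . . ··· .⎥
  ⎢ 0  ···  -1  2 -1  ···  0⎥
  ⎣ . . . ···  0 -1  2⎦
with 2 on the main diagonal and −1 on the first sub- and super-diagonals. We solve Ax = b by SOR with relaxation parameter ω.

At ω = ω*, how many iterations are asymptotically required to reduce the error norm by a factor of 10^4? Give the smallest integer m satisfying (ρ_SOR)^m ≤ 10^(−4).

m = 138

spectrum of D⁻¹(L+U) = {cos(kπ/94) : 1≤k≤93}; ρ_J = cos(π/94) = 0.9994416.
√(1−ρ_J²) = |sin(π/94)| = 0.0334150
ω* = 2 / (1 + 0.0334150) = 2 / 1.0334150 ≈ 1.9353309.
and ρ(B_{ω*}) = 1.9353309 − 1 = 0.9353309.
4·ln10 = 9.21034; −ln(0.9353309) = 0.0668549; m = ⌈9.21034/0.0668549⌉ = ⌈137.766⌉ = 138.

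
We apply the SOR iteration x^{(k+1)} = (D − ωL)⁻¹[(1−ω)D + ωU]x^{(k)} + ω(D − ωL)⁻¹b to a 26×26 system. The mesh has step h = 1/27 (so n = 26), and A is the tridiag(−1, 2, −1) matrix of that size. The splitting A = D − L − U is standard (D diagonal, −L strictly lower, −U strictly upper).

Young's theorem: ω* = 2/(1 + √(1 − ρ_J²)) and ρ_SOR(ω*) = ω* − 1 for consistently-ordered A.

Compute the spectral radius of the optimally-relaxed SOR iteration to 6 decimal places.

With n=26, ρ(Jacobi) = cos(π/27) = 0.993238.
1 − cos²(π/27) = sin²(π/27) ⇒ √(1−ρ_J²) = sin(π/27) = 0.1160929.
ω* = 2 / (1 + 0.1160929) = 2 / 1.1160929 ≈ 1.791966.
[ρ_SOR] ω* − 1 = 0.791966.

ρ_SOR = 0.791966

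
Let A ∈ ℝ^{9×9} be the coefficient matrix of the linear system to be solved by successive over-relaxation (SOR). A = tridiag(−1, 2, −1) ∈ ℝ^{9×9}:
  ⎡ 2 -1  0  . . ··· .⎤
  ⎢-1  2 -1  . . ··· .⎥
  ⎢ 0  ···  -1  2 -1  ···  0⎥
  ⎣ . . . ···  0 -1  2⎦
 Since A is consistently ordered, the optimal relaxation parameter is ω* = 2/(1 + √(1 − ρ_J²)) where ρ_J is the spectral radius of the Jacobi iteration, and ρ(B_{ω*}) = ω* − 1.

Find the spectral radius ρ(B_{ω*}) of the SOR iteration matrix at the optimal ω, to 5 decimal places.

n=9: λ(B_J) = 1 − λ(A)/2 = cos(kπ/10); k=1 gives ρ_J = 0.95106.
√(1−ρ_J²) simplifies to sin(π/10) = 0.309017.
[ω*] 2 ÷ (1 + 0.309017) = 2 ÷ 1.309017 = 1.52786.
ρ(B_{ω*}) = ω*−1 = 0.52786

ρ_SOR = 0.52786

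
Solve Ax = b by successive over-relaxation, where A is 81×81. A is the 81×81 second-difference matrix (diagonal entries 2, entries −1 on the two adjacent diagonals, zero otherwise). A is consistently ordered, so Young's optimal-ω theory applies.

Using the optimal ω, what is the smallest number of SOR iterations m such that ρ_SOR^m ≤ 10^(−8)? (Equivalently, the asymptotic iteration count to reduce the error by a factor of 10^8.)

[ρ_J] n=81: ρ(B_J) = cos(π/(n+1)) = cos(π/82) = 0.9992662.
√(1−ρ_J²) simplifies to sin(π/82) = 0.0383027.
[ω*] 2 ÷ (1 + 0.0383027) = 2 ÷ 1.0383027 = 1.9262206.
ρ(B_{ω*}) = ω*−1 = 0.9262206
8·ln10 = 18.4207; −ln(0.9262206) = 0.0766428; m = ⌈18.4207/0.0766428⌉ = ⌈240.345⌉ = 241.

m = 241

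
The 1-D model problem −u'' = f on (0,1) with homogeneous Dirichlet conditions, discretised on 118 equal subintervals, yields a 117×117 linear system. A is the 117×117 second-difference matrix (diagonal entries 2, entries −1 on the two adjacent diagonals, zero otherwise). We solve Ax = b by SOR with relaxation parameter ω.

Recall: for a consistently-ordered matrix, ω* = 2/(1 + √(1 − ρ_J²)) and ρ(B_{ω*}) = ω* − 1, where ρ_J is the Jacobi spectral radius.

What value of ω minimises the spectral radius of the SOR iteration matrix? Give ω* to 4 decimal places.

B_J for the 117×117 system has eigenvalues cos(kπ/118); ρ_J = cos(π/118) = 0.9996.
1 − cos²(π/118) = sin²(π/118) ⇒ √(1−ρ_J²) = sin(π/118) = 0.02662.
ω* = 2/(1 + 0.02662) = 2/1.02662 = 1.9481.
ρ_SOR = ω* − 1 ≈ 0.9481.

ω* = 1.9481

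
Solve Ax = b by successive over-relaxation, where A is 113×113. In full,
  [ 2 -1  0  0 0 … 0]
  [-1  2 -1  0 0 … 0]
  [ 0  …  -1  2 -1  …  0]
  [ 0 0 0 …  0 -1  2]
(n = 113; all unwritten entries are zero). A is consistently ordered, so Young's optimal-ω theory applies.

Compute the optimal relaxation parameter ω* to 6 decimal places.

ω* = 1.946369

B_J for the 113×113 system has eigenvalues cos(kπ/114); ρ_J = cos(π/114) = 0.999620.
√(1−ρ_J²) simplifies to sin(π/114) = 0.0275543.
ω* = 2/(1 + 0.0275543) = 2/1.0275543 = 1.946369.
[ρ_SOR] ω* − 1 = 0.946369.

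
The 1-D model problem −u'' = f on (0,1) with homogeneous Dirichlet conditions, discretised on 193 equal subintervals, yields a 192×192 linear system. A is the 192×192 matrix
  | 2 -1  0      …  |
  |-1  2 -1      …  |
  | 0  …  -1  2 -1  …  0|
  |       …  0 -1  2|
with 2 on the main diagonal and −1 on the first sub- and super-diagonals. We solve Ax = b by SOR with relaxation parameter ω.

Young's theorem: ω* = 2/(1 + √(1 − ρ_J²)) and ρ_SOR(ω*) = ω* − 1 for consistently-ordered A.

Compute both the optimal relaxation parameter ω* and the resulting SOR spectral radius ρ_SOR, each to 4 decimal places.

½·tridiag(1,0,1) at n=192: λ_k = cos(kπ/193); max |λ| at k=1 ⇒ ρ_J = cos(π/193) ≈ 0.9999.
1 − cos²(π/193) = sin²(π/193) ⇒ √(1−ρ_J²) = sin(π/193) = 0.01628.
So ω* = 2/1.01628 = 1.9680 (Young).
and ρ(B_{ω*}) = 1.9680 − 1 = 0.9680.

ω* = 1.9680, ρ_SOR = 0.9680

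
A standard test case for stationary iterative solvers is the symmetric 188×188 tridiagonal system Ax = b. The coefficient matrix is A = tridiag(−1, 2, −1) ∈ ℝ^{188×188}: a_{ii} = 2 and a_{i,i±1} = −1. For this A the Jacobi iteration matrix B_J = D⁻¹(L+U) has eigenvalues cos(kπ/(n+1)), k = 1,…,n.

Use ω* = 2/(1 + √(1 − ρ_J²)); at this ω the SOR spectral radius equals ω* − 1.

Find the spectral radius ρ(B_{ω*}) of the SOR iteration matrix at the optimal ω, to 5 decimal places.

ρ_SOR = 0.96730

spectrum of D⁻¹(L+U) = {cos(kπ/189) : 1≤k≤188}; ρ_J = cos(π/189) = 0.99986.
root = sin(π/189) = 0.016621  (since 1−cos² = sin²).
So ω* = 2/1.016621 = 1.96730 (Young).
[ρ_SOR] ω* − 1 = 0.96730.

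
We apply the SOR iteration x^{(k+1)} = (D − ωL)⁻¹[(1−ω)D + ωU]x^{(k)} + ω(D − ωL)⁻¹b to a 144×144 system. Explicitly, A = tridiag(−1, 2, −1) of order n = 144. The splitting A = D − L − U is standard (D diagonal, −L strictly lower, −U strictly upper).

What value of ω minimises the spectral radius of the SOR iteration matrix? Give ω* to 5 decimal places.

ω* = 1.95759

ρ_J = max_k |cos(kπ/145)| = cos(π/145) = 0.99977
√(1 − cos²(π/145)) = sin(π/145) ≈ 0.021664.
ω* = 2/(1 + 0.021664) = 2/1.021664 = 1.95759.
At ω = 1.95759 every |λ(B_ω)| = ω−1, so ρ_SOR = 0.95759.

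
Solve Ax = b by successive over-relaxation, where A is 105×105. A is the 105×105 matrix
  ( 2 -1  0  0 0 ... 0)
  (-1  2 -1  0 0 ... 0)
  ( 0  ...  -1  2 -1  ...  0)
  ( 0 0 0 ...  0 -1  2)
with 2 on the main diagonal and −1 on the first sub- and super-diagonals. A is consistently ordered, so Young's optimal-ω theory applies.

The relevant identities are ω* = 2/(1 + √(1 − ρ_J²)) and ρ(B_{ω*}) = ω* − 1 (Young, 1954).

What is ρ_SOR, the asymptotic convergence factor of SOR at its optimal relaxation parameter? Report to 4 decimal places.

ρ_SOR = 0.9424

[ρ_J] n=105: ρ(B_J) = cos(π/(n+1)) = cos(π/106) = 0.9996.
√(1−ρ_J²) = |sin(π/106)| = 0.02963
So ω* = 2/1.02963 = 1.9424 (Young).
ρ(B_{ω*}) = ω*−1 = 0.9424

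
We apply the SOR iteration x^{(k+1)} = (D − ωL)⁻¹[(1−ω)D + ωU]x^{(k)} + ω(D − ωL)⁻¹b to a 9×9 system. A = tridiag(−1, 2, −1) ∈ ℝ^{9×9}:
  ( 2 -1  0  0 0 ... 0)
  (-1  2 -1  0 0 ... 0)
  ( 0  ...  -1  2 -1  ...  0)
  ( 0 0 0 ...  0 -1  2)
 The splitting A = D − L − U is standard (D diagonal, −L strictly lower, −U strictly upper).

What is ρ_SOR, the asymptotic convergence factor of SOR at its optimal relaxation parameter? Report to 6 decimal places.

n=9: λ(B_J) = 1 − λ(A)/2 = cos(kπ/10); k=1 gives ρ_J = 0.951057.
√(1 − cos²(π/10)) = sin(π/10) ≈ 0.3090170.
Then 2/(1+√(1−ρ_J²)) = 2/(1+0.3090170); ω* = 2/1.3090170 = 1.527864.
ρ(B_{ω*}) = ω*−1 = 0.527864

ρ_SOR = 0.527864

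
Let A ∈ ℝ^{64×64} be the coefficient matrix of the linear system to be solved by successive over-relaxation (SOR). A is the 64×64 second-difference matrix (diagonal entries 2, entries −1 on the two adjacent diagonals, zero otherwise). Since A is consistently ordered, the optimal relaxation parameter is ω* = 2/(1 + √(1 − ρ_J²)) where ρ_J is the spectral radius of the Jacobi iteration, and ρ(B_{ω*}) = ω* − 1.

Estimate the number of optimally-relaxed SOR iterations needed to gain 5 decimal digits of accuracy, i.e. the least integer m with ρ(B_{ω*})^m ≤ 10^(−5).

½·tridiag(1,0,1) at n=64: λ_k = cos(kπ/65); max |λ| at k=1 ⇒ ρ_J = cos(π/65) ≈ 0.9988322.
1 − cos²(π/65) = sin²(π/65) ⇒ √(1−ρ_J²) = sin(π/65) = 0.0483134.
ω* = 2/(1 + 0.0483134) = 2/1.0483134 = 1.9078264.
[ρ_SOR] ω* − 1 = 0.9078264.
m ≥ 5·ln10 / (−ln 0.9078264) = 119.055; smallest integer m = 120.

m = 120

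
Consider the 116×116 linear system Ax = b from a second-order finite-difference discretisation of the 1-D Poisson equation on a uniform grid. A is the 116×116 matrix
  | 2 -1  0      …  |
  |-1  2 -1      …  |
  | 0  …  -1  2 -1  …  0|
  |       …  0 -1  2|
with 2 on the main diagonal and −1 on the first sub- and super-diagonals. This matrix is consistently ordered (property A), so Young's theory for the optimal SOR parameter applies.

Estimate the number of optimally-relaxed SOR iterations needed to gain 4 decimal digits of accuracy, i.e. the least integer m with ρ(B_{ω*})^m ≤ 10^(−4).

m = 172

[ρ_J] n=116: ρ(B_J) = cos(π/(n+1)) = cos(π/117) = 0.9996395.
√(1−ρ_J²) simplifies to sin(π/117) = 0.0268480.
Then 2/(1+√(1−ρ_J²)) = 2/(1+0.0268480); ω* = 2/1.0268480 = 1.9477079.
Hence ρ(B_{ω*}) = 1.9477079 − 1 = 0.9477079.
m ≥ 4·ln10 / (−ln 0.9477079) = 171.486; smallest integer m = 172.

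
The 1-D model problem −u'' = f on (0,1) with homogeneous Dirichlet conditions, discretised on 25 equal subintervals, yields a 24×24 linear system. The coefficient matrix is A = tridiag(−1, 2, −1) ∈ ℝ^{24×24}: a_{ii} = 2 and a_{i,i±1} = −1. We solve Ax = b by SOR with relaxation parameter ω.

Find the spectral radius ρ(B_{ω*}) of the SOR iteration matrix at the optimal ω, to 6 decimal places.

spectrum of D⁻¹(L+U) = {cos(kπ/25) : 1≤k≤24}; ρ_J = cos(π/25) = 0.992115.
√(1−ρ_J²) simplifies to sin(π/25) = 0.1253332.
Young: ω* = 2/(1+√(1−ρ_J²)) = 2/(1+0.1253332) = 2/1.1253332 = 1.777251.
and ρ(B_{ω*}) = 1.777251 − 1 = 0.777251.

ρ_SOR = 0.777251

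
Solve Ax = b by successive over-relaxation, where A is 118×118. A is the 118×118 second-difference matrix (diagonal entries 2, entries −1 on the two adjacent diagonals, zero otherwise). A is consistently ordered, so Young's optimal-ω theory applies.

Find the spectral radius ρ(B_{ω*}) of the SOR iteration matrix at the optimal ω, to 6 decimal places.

ρ_SOR = 0.948564

spectrum of D⁻¹(L+U) = {cos(kπ/119) : 1≤k≤118}; ρ_J = cos(π/119) = 0.999652.
root = sin(π/119) = 0.0263969  (since 1−cos² = sin²).
Then 2/(1+√(1−ρ_J²)) = 2/(1+0.0263969); ω* = 2/1.0263969 = 1.948564.
[ρ_SOR] ω* − 1 = 0.948564.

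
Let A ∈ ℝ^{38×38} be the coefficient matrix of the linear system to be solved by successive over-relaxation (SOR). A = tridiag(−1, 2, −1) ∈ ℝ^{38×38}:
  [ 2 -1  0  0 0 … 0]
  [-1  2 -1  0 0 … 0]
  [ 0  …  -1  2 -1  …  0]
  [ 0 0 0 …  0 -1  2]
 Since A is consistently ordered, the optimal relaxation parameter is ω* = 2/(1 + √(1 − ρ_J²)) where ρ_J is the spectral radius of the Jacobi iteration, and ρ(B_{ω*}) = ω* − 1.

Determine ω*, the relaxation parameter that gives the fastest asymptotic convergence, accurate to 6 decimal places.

ω* = 1.851052

B_J for the 38×38 system has eigenvalues cos(kπ/39); ρ_J = cos(π/39) = 0.996757.
√(1−ρ_J²) simplifies to sin(π/39) = 0.0804666.
ω* = 2/(1+0.0804666) = 1.851052
At ω = 1.851052 every |λ(B_ω)| = ω−1, so ρ_SOR = 0.851052.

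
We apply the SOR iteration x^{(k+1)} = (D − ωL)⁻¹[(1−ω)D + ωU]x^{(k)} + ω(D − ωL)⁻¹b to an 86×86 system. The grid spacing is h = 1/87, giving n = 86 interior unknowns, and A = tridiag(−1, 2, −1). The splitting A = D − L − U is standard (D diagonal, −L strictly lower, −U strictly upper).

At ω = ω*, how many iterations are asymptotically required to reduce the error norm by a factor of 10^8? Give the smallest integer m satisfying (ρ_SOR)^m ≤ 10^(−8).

n=86: λ(B_J) = 1 − λ(A)/2 = cos(kπ/87); k=1 gives ρ_J = 0.9993481.
1 − cos²(π/87) = sin²(π/87) ⇒ √(1−ρ_J²) = sin(π/87) = 0.0361024.
ω* = 2/(1 + 0.0361024) = 2/1.0361024 = 1.9303111.
ρ_SOR = ω* − 1 ≈ 0.9303111.
Need (0.9303111)^m ≤ 10^(−8): m ≥ 8·ln10/|ln 0.9303111| = 18.4207/0.0722362 = 255.006 ⇒ m = 256.

m = 256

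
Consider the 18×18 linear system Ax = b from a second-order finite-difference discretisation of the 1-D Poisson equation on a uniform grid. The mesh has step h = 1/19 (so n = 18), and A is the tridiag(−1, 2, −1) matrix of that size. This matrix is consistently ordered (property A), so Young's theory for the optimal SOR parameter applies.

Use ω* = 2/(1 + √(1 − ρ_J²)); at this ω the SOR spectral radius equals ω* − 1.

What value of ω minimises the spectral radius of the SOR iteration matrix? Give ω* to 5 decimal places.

ω* = 1.71734

spectrum of D⁻¹(L+U) = {cos(kπ/19) : 1≤k≤18}; ρ_J = cos(π/19) = 0.98636.
√(1−ρ_J²) = |sin(π/19)| = 0.164595
Then 2/(1+√(1−ρ_J²)) = 2/(1+0.164595); ω* = 2/1.164595 = 1.71734.
Hence ρ(B_{ω*}) = 1.71734 − 1 = 0.71734.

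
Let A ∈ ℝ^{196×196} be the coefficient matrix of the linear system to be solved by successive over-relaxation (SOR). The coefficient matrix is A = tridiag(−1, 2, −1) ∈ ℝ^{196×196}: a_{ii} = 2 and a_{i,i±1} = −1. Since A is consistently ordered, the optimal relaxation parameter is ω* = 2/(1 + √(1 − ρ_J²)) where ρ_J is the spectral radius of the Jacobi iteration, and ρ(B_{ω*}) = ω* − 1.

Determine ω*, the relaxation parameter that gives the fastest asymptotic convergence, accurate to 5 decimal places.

[ρ_J] n=196: ρ(B_J) = cos(π/(n+1)) = cos(π/197) = 0.99987.
√(1−ρ_J²) = |sin(π/197)| = 0.015946
ω* = 2/(1 + 0.015946) = 2/1.015946 = 1.96861.
Hence ρ(B_{ω*}) = 1.96861 − 1 = 0.96861.

ω* = 1.96861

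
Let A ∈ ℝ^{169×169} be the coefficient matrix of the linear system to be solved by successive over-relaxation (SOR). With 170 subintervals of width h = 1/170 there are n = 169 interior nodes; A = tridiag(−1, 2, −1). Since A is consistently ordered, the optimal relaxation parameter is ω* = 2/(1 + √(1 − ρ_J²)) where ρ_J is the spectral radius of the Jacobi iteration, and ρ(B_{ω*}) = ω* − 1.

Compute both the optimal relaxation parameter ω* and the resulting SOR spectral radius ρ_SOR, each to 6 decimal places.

ρ_J = max_k |cos(kπ/170)| = cos(π/170) = 0.999829
√(1 − cos²(π/170)) = sin(π/170) ≈ 0.0184789.
ω* = 2 / (1 + 0.0184789) = 2 / 1.0184789 ≈ 1.963713.
[ρ_SOR] ω* − 1 = 0.963713.

ω* = 1.963713, ρ_SOR = 0.963713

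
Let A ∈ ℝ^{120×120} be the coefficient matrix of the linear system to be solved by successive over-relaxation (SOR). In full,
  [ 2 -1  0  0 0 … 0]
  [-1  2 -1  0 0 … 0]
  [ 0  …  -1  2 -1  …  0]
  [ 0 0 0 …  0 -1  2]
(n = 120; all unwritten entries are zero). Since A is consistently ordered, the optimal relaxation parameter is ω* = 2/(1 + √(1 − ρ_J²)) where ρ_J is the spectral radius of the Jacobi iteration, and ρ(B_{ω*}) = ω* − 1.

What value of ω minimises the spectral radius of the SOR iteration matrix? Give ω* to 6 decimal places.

With n=120, ρ(Jacobi) = cos(π/121) = 0.999663.
√(1 − cos²(π/121)) = sin(π/121) ≈ 0.0259607.
ω* = 2/(1 + 0.0259607) = 2/1.0259607 = 1.949392.
ρ_SOR = ω* − 1 ≈ 0.949392.

ω* = 1.949392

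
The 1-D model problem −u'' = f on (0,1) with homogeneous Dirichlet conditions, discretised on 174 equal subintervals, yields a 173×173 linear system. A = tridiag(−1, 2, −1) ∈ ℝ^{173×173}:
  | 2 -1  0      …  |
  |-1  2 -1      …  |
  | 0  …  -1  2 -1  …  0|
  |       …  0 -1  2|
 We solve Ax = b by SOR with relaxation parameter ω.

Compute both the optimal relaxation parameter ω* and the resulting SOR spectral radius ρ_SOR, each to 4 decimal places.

B_J for the 173×173 system has eigenvalues cos(kπ/174); ρ_J = cos(π/174) = 0.9998.
√(1−ρ_J²) = |sin(π/174)| = 0.01805
Young: ω* = 2/(1+√(1−ρ_J²)) = 2/(1+0.01805) = 2/1.01805 = 1.9645.
Hence ρ(B_{ω*}) = 1.9645 − 1 = 0.9645.

ω* = 1.9645, ρ_SOR = 0.9645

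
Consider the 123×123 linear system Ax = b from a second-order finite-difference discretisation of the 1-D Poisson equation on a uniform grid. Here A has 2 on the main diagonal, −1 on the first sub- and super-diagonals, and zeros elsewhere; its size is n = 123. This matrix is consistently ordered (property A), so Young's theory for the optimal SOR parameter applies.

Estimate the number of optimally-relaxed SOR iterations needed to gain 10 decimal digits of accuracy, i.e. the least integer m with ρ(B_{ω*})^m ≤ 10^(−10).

[ρ_J] n=123: ρ(B_J) = cos(π/(n+1)) = cos(π/124) = 0.9996791.
√(1 − cos²(π/124)) = sin(π/124) ≈ 0.0253327.
Young: ω* = 2/(1+√(1−ρ_J²)) = 2/(1+0.0253327) = 2/1.0253327 = 1.9505864.
and ρ(B_{ω*}) = 1.9505864 − 1 = 0.9505864.
m ≥ 10·ln10 / (−ln 0.9505864) = 454.373; smallest integer m = 455.

m = 455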